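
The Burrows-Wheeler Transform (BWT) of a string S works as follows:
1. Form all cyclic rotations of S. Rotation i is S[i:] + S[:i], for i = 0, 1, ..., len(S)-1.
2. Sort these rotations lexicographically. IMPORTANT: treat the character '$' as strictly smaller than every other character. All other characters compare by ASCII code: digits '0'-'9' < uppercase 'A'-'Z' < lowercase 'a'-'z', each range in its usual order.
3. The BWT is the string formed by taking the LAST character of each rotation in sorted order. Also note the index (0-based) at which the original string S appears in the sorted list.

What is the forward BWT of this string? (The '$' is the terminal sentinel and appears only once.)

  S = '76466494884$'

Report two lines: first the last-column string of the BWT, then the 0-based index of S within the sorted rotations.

Answer: 48696764$844
8

Derivation:
All 12 rotations (rotation i = S[i:]+S[:i]):
  rot[0] = 76466494884$
  rot[1] = 6466494884$7
  rot[2] = 466494884$76
  rot[3] = 66494884$764
  rot[4] = 6494884$7646
  rot[5] = 494884$76466
  rot[6] = 94884$764664
  rot[7] = 4884$7646649
  rot[8] = 884$76466494
  rot[9] = 84$764664948
  rot[10] = 4$7646649488
  rot[11] = $76466494884
Sorted (with $ < everything):
  sorted[0] = $76466494884  (last char: '4')
  sorted[1] = 4$7646649488  (last char: '8')
  sorted[2] = 466494884$76  (last char: '6')
  sorted[3] = 4884$7646649  (last char: '9')
  sorted[4] = 494884$76466  (last char: '6')
  sorted[5] = 6466494884$7  (last char: '7')
  sorted[6] = 6494884$7646  (last char: '6')
  sorted[7] = 66494884$764  (last char: '4')
  sorted[8] = 76466494884$  (last char: '$')
  sorted[9] = 84$764664948  (last char: '8')
  sorted[10] = 884$76466494  (last char: '4')
  sorted[11] = 94884$764664  (last char: '4')
Last column: 48696764$844
Original string S is at sorted index 8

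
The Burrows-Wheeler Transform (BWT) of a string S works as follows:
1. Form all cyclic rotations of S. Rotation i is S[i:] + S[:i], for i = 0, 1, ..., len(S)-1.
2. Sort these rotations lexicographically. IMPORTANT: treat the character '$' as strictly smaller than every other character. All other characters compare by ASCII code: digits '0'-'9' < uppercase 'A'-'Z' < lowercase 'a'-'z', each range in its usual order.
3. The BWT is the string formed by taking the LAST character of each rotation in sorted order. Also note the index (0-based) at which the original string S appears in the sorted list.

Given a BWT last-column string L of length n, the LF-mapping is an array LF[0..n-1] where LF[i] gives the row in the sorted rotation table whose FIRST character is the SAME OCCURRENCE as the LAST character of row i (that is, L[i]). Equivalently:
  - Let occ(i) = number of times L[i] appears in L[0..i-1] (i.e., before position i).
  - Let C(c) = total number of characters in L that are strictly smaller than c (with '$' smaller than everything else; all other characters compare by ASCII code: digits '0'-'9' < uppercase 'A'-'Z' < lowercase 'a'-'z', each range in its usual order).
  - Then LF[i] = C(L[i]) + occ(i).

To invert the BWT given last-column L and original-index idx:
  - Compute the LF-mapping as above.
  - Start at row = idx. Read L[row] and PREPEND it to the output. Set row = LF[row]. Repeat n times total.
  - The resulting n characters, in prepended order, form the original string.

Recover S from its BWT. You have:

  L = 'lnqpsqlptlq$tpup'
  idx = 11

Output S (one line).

Answer: qqplqlpptputsnl$

Derivation:
LF mapping: 1 4 9 5 12 10 2 6 13 3 11 0 14 7 15 8
Walk LF starting at row 11, prepending L[row]:
  step 1: row=11, L[11]='$', prepend. Next row=LF[11]=0
  step 2: row=0, L[0]='l', prepend. Next row=LF[0]=1
  step 3: row=1, L[1]='n', prepend. Next row=LF[1]=4
  step 4: row=4, L[4]='s', prepend. Next row=LF[4]=12
  step 5: row=12, L[12]='t', prepend. Next row=LF[12]=14
  step 6: row=14, L[14]='u', prepend. Next row=LF[14]=15
  step 7: row=15, L[15]='p', prepend. Next row=LF[15]=8
  step 8: row=8, L[8]='t', prepend. Next row=LF[8]=13
  step 9: row=13, L[13]='p', prepend. Next row=LF[13]=7
  step 10: row=7, L[7]='p', prepend. Next row=LF[7]=6
  step 11: row=6, L[6]='l', prepend. Next row=LF[6]=2
  step 12: row=2, L[2]='q', prepend. Next row=LF[2]=9
  step 13: row=9, L[9]='l', prepend. Next row=LF[9]=3
  step 14: row=3, L[3]='p', prepend. Next row=LF[3]=5
  step 15: row=5, L[5]='q', prepend. Next row=LF[5]=10
  step 16: row=10, L[10]='q', prepend. Next row=LF[10]=11
Reversed output: qqplqlpptputsnl$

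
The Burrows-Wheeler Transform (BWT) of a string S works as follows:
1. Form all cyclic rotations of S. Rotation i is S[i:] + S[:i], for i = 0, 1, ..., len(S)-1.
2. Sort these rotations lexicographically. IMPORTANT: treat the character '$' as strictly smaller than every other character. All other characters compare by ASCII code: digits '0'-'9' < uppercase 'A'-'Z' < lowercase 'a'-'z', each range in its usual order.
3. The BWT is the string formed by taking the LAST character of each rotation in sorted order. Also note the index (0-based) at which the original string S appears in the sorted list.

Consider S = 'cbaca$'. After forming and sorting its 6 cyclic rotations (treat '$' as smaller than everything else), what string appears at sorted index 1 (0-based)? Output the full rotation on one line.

Answer: a$cbac

Derivation:
All 6 rotations (rotation i = S[i:]+S[:i]):
  rot[0] = cbaca$
  rot[1] = baca$c
  rot[2] = aca$cb
  rot[3] = ca$cba
  rot[4] = a$cbac
  rot[5] = $cbaca
Sorted (with $ < everything):
  sorted[0] = $cbaca
  sorted[1] = a$cbac
  sorted[2] = aca$cb
  sorted[3] = baca$c
  sorted[4] = ca$cba
  sorted[5] = cbaca$
sorted[1] = a$cbac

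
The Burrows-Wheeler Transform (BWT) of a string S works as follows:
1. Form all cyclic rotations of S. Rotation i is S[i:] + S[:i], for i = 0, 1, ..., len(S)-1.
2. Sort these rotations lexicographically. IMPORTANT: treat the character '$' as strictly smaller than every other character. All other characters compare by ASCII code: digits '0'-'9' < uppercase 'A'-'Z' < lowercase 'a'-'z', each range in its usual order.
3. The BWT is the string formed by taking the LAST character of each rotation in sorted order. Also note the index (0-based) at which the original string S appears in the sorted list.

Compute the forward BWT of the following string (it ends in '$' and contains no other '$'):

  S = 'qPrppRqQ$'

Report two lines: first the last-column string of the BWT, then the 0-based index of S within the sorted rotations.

Answer: Qqqppr$RP
6

Derivation:
All 9 rotations (rotation i = S[i:]+S[:i]):
  rot[0] = qPrppRqQ$
  rot[1] = PrppRqQ$q
  rot[2] = rppRqQ$qP
  rot[3] = ppRqQ$qPr
  rot[4] = pRqQ$qPrp
  rot[5] = RqQ$qPrpp
  rot[6] = qQ$qPrppR
  rot[7] = Q$qPrppRq
  rot[8] = $qPrppRqQ
Sorted (with $ < everything):
  sorted[0] = $qPrppRqQ  (last char: 'Q')
  sorted[1] = PrppRqQ$q  (last char: 'q')
  sorted[2] = Q$qPrppRq  (last char: 'q')
  sorted[3] = RqQ$qPrpp  (last char: 'p')
  sorted[4] = pRqQ$qPrp  (last char: 'p')
  sorted[5] = ppRqQ$qPr  (last char: 'r')
  sorted[6] = qPrppRqQ$  (last char: '$')
  sorted[7] = qQ$qPrppR  (last char: 'R')
  sorted[8] = rppRqQ$qP  (last char: 'P')
Last column: Qqqppr$RP
Original string S is at sorted index 6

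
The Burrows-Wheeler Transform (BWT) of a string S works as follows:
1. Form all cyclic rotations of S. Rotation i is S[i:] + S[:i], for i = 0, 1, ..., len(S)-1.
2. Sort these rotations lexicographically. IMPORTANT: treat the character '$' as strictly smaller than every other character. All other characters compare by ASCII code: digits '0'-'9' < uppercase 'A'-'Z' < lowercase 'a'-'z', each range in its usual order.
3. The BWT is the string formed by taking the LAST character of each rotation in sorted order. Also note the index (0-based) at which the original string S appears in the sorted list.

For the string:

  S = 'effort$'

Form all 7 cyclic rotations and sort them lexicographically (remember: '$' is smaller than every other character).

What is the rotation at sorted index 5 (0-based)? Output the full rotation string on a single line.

Answer: rt$effo

Derivation:
All 7 rotations (rotation i = S[i:]+S[:i]):
  rot[0] = effort$
  rot[1] = ffort$e
  rot[2] = fort$ef
  rot[3] = ort$eff
  rot[4] = rt$effo
  rot[5] = t$effor
  rot[6] = $effort
Sorted (with $ < everything):
  sorted[0] = $effort
  sorted[1] = effort$
  sorted[2] = ffort$e
  sorted[3] = fort$ef
  sorted[4] = ort$eff
  sorted[5] = rt$effo
  sorted[6] = t$effor
sorted[5] = rt$effo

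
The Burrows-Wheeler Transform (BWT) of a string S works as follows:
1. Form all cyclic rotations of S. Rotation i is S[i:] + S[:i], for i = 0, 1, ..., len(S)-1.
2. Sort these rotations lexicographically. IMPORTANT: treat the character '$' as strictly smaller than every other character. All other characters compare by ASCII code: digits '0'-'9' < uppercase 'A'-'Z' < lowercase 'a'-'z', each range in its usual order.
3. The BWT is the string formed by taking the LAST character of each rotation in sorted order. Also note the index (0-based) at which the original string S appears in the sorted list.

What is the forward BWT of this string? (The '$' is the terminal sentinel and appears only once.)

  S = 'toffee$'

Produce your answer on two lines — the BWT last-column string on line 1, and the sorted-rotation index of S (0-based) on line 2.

Answer: eeffot$
6

Derivation:
All 7 rotations (rotation i = S[i:]+S[:i]):
  rot[0] = toffee$
  rot[1] = offee$t
  rot[2] = ffee$to
  rot[3] = fee$tof
  rot[4] = ee$toff
  rot[5] = e$toffe
  rot[6] = $toffee
Sorted (with $ < everything):
  sorted[0] = $toffee  (last char: 'e')
  sorted[1] = e$toffe  (last char: 'e')
  sorted[2] = ee$toff  (last char: 'f')
  sorted[3] = fee$tof  (last char: 'f')
  sorted[4] = ffee$to  (last char: 'o')
  sorted[5] = offee$t  (last char: 't')
  sorted[6] = toffee$  (last char: '$')
Last column: eeffot$
Original string S is at sorted index 6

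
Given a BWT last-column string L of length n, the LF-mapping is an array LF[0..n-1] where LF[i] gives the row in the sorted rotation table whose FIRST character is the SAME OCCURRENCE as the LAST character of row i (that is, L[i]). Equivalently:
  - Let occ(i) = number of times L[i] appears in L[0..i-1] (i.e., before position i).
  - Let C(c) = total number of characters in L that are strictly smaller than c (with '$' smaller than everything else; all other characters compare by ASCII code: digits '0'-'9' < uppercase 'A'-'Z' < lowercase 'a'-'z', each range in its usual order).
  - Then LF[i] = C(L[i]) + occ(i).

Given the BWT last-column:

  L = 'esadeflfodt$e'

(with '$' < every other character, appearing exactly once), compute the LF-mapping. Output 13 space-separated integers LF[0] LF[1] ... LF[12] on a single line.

Char counts: '$':1, 'a':1, 'd':2, 'e':3, 'f':2, 'l':1, 'o':1, 's':1, 't':1
C (first-col start): C('$')=0, C('a')=1, C('d')=2, C('e')=4, C('f')=7, C('l')=9, C('o')=10, C('s')=11, C('t')=12
L[0]='e': occ=0, LF[0]=C('e')+0=4+0=4
L[1]='s': occ=0, LF[1]=C('s')+0=11+0=11
L[2]='a': occ=0, LF[2]=C('a')+0=1+0=1
L[3]='d': occ=0, LF[3]=C('d')+0=2+0=2
L[4]='e': occ=1, LF[4]=C('e')+1=4+1=5
L[5]='f': occ=0, LF[5]=C('f')+0=7+0=7
L[6]='l': occ=0, LF[6]=C('l')+0=9+0=9
L[7]='f': occ=1, LF[7]=C('f')+1=7+1=8
L[8]='o': occ=0, LF[8]=C('o')+0=10+0=10
L[9]='d': occ=1, LF[9]=C('d')+1=2+1=3
L[10]='t': occ=0, LF[10]=C('t')+0=12+0=12
L[11]='$': occ=0, LF[11]=C('$')+0=0+0=0
L[12]='e': occ=2, LF[12]=C('e')+2=4+2=6

Answer: 4 11 1 2 5 7 9 8 10 3 12 0 6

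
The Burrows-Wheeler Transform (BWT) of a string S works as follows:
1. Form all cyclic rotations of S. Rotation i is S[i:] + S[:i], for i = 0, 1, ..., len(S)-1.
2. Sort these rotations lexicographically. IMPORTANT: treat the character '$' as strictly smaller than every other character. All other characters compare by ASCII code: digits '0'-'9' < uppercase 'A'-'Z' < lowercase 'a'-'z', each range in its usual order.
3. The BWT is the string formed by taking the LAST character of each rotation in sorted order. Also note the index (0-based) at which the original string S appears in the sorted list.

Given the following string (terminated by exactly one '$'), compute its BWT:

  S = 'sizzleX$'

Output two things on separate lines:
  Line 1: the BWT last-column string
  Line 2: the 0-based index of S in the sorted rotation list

Answer: Xelsz$zi
5

Derivation:
All 8 rotations (rotation i = S[i:]+S[:i]):
  rot[0] = sizzleX$
  rot[1] = izzleX$s
  rot[2] = zzleX$si
  rot[3] = zleX$siz
  rot[4] = leX$sizz
  rot[5] = eX$sizzl
  rot[6] = X$sizzle
  rot[7] = $sizzleX
Sorted (with $ < everything):
  sorted[0] = $sizzleX  (last char: 'X')
  sorted[1] = X$sizzle  (last char: 'e')
  sorted[2] = eX$sizzl  (last char: 'l')
  sorted[3] = izzleX$s  (last char: 's')
  sorted[4] = leX$sizz  (last char: 'z')
  sorted[5] = sizzleX$  (last char: '$')
  sorted[6] = zleX$siz  (last char: 'z')
  sorted[7] = zzleX$si  (last char: 'i')
Last column: Xelsz$zi
Original string S is at sorted index 5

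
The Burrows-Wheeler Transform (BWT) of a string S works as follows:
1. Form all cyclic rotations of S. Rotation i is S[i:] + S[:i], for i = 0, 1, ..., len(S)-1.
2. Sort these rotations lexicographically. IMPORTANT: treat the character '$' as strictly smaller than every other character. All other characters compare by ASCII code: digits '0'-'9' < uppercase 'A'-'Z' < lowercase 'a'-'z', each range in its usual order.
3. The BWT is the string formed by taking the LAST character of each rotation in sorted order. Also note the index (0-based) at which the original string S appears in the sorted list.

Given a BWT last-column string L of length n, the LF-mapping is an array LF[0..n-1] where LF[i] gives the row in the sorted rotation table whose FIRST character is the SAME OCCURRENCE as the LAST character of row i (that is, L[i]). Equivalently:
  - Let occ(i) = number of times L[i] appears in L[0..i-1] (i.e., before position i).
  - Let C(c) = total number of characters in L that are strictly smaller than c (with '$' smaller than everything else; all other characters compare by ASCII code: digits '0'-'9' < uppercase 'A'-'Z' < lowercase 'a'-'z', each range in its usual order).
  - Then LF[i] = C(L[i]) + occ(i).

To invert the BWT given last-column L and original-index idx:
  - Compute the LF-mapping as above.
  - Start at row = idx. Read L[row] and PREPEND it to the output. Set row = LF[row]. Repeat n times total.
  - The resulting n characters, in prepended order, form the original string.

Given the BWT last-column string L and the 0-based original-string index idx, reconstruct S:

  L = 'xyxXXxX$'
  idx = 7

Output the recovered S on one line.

Answer: yXXxxXx$

Derivation:
LF mapping: 4 7 5 1 2 6 3 0
Walk LF starting at row 7, prepending L[row]:
  step 1: row=7, L[7]='$', prepend. Next row=LF[7]=0
  step 2: row=0, L[0]='x', prepend. Next row=LF[0]=4
  step 3: row=4, L[4]='X', prepend. Next row=LF[4]=2
  step 4: row=2, L[2]='x', prepend. Next row=LF[2]=5
  step 5: row=5, L[5]='x', prepend. Next row=LF[5]=6
  step 6: row=6, L[6]='X', prepend. Next row=LF[6]=3
  step 7: row=3, L[3]='X', prepend. Next row=LF[3]=1
  step 8: row=1, L[1]='y', prepend. Next row=LF[1]=7
Reversed output: yXXxxXx$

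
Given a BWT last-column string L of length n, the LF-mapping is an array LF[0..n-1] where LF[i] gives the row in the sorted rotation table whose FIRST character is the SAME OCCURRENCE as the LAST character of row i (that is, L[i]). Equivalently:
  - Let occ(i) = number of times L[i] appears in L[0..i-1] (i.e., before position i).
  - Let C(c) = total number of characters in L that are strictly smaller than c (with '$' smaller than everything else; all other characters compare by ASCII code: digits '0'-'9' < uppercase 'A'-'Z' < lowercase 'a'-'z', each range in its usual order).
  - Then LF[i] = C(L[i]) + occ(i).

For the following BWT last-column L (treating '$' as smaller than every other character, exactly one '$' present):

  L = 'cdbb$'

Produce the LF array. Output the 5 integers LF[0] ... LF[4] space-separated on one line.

Char counts: '$':1, 'b':2, 'c':1, 'd':1
C (first-col start): C('$')=0, C('b')=1, C('c')=3, C('d')=4
L[0]='c': occ=0, LF[0]=C('c')+0=3+0=3
L[1]='d': occ=0, LF[1]=C('d')+0=4+0=4
L[2]='b': occ=0, LF[2]=C('b')+0=1+0=1
L[3]='b': occ=1, LF[3]=C('b')+1=1+1=2
L[4]='$': occ=0, LF[4]=C('$')+0=0+0=0

Answer: 3 4 1 2 0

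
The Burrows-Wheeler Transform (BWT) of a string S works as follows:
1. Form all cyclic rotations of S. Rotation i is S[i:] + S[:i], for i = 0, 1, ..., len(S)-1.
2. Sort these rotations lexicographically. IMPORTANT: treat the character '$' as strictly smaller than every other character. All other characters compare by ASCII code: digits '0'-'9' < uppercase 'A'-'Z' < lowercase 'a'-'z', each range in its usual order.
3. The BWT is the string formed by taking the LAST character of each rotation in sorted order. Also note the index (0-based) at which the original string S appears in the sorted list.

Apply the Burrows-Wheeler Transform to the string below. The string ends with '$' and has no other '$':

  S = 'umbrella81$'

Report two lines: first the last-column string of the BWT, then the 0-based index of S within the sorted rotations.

All 11 rotations (rotation i = S[i:]+S[:i]):
  rot[0] = umbrella81$
  rot[1] = mbrella81$u
  rot[2] = brella81$um
  rot[3] = rella81$umb
  rot[4] = ella81$umbr
  rot[5] = lla81$umbre
  rot[6] = la81$umbrel
  rot[7] = a81$umbrell
  rot[8] = 81$umbrella
  rot[9] = 1$umbrella8
  rot[10] = $umbrella81
Sorted (with $ < everything):
  sorted[0] = $umbrella81  (last char: '1')
  sorted[1] = 1$umbrella8  (last char: '8')
  sorted[2] = 81$umbrella  (last char: 'a')
  sorted[3] = a81$umbrell  (last char: 'l')
  sorted[4] = brella81$um  (last char: 'm')
  sorted[5] = ella81$umbr  (last char: 'r')
  sorted[6] = la81$umbrel  (last char: 'l')
  sorted[7] = lla81$umbre  (last char: 'e')
  sorted[8] = mbrella81$u  (last char: 'u')
  sorted[9] = rella81$umb  (last char: 'b')
  sorted[10] = umbrella81$  (last char: '$')
Last column: 18almrleub$
Original string S is at sorted index 10

Answer: 18almrleub$
10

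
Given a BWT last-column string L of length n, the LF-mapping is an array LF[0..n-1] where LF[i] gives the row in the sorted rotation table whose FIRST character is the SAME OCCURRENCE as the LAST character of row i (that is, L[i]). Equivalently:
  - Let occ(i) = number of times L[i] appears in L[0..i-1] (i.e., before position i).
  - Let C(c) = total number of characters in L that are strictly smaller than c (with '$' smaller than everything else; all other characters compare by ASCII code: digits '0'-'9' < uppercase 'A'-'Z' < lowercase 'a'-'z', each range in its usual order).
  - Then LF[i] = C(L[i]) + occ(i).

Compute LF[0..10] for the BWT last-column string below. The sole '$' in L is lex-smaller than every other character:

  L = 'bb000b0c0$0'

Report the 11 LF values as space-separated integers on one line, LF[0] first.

Answer: 7 8 1 2 3 9 4 10 5 0 6

Derivation:
Char counts: '$':1, '0':6, 'b':3, 'c':1
C (first-col start): C('$')=0, C('0')=1, C('b')=7, C('c')=10
L[0]='b': occ=0, LF[0]=C('b')+0=7+0=7
L[1]='b': occ=1, LF[1]=C('b')+1=7+1=8
L[2]='0': occ=0, LF[2]=C('0')+0=1+0=1
L[3]='0': occ=1, LF[3]=C('0')+1=1+1=2
L[4]='0': occ=2, LF[4]=C('0')+2=1+2=3
L[5]='b': occ=2, LF[5]=C('b')+2=7+2=9
L[6]='0': occ=3, LF[6]=C('0')+3=1+3=4
L[7]='c': occ=0, LF[7]=C('c')+0=10+0=10
L[8]='0': occ=4, LF[8]=C('0')+4=1+4=5
L[9]='$': occ=0, LF[9]=C('$')+0=0+0=0
L[10]='0': occ=5, LF[10]=C('0')+5=1+5=6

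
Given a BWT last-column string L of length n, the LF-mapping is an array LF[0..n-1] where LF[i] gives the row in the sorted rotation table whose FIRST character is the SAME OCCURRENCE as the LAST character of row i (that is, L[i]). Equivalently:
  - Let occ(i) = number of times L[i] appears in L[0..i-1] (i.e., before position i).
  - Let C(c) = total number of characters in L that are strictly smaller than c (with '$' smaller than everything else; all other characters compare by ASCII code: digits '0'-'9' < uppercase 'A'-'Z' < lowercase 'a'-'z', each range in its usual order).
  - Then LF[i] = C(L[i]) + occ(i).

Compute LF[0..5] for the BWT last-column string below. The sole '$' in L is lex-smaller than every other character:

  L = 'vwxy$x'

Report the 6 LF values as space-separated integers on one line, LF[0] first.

Answer: 1 2 3 5 0 4

Derivation:
Char counts: '$':1, 'v':1, 'w':1, 'x':2, 'y':1
C (first-col start): C('$')=0, C('v')=1, C('w')=2, C('x')=3, C('y')=5
L[0]='v': occ=0, LF[0]=C('v')+0=1+0=1
L[1]='w': occ=0, LF[1]=C('w')+0=2+0=2
L[2]='x': occ=0, LF[2]=C('x')+0=3+0=3
L[3]='y': occ=0, LF[3]=C('y')+0=5+0=5
L[4]='$': occ=0, LF[4]=C('$')+0=0+0=0
L[5]='x': occ=1, LF[5]=C('x')+1=3+1=4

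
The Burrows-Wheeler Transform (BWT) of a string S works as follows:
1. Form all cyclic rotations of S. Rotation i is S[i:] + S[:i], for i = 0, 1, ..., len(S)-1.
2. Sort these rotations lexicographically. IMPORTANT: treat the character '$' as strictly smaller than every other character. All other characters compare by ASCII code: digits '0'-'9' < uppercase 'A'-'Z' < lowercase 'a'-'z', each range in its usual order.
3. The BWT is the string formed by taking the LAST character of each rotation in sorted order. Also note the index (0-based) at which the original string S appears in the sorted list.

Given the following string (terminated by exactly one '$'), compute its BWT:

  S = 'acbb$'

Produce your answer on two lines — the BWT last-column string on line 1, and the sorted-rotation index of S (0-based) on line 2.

Answer: b$bca
1

Derivation:
All 5 rotations (rotation i = S[i:]+S[:i]):
  rot[0] = acbb$
  rot[1] = cbb$a
  rot[2] = bb$ac
  rot[3] = b$acb
  rot[4] = $acbb
Sorted (with $ < everything):
  sorted[0] = $acbb  (last char: 'b')
  sorted[1] = acbb$  (last char: '$')
  sorted[2] = b$acb  (last char: 'b')
  sorted[3] = bb$ac  (last char: 'c')
  sorted[4] = cbb$a  (last char: 'a')
Last column: b$bca
Original string S is at sorted index 1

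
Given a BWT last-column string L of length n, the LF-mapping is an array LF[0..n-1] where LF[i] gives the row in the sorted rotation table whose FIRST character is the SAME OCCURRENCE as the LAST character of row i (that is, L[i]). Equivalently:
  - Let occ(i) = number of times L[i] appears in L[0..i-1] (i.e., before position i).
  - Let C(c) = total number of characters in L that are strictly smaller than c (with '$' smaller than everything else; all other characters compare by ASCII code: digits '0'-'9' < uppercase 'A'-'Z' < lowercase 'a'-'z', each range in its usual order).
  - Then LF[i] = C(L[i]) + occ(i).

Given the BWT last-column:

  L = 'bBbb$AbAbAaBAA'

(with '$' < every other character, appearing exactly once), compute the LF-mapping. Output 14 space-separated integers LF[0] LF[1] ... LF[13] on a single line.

Answer: 9 6 10 11 0 1 12 2 13 3 8 7 4 5

Derivation:
Char counts: '$':1, 'A':5, 'B':2, 'a':1, 'b':5
C (first-col start): C('$')=0, C('A')=1, C('B')=6, C('a')=8, C('b')=9
L[0]='b': occ=0, LF[0]=C('b')+0=9+0=9
L[1]='B': occ=0, LF[1]=C('B')+0=6+0=6
L[2]='b': occ=1, LF[2]=C('b')+1=9+1=10
L[3]='b': occ=2, LF[3]=C('b')+2=9+2=11
L[4]='$': occ=0, LF[4]=C('$')+0=0+0=0
L[5]='A': occ=0, LF[5]=C('A')+0=1+0=1
L[6]='b': occ=3, LF[6]=C('b')+3=9+3=12
L[7]='A': occ=1, LF[7]=C('A')+1=1+1=2
L[8]='b': occ=4, LF[8]=C('b')+4=9+4=13
L[9]='A': occ=2, LF[9]=C('A')+2=1+2=3
L[10]='a': occ=0, LF[10]=C('a')+0=8+0=8
L[11]='B': occ=1, LF[11]=C('B')+1=6+1=7
L[12]='A': occ=3, LF[12]=C('A')+3=1+3=4
L[13]='A': occ=4, LF[13]=C('A')+4=1+4=5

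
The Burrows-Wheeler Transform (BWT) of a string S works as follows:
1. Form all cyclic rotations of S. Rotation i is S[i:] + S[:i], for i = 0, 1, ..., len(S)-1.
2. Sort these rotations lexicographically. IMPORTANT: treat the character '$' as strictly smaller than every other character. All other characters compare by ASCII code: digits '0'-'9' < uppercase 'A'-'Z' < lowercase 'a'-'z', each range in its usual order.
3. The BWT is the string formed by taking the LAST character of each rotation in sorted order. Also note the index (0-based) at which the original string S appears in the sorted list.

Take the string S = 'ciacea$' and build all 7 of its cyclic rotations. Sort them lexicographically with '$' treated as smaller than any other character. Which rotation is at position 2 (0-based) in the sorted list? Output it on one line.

Answer: acea$ci

Derivation:
All 7 rotations (rotation i = S[i:]+S[:i]):
  rot[0] = ciacea$
  rot[1] = iacea$c
  rot[2] = acea$ci
  rot[3] = cea$cia
  rot[4] = ea$ciac
  rot[5] = a$ciace
  rot[6] = $ciacea
Sorted (with $ < everything):
  sorted[0] = $ciacea
  sorted[1] = a$ciace
  sorted[2] = acea$ci
  sorted[3] = cea$cia
  sorted[4] = ciacea$
  sorted[5] = ea$ciac
  sorted[6] = iacea$c
sorted[2] = acea$ci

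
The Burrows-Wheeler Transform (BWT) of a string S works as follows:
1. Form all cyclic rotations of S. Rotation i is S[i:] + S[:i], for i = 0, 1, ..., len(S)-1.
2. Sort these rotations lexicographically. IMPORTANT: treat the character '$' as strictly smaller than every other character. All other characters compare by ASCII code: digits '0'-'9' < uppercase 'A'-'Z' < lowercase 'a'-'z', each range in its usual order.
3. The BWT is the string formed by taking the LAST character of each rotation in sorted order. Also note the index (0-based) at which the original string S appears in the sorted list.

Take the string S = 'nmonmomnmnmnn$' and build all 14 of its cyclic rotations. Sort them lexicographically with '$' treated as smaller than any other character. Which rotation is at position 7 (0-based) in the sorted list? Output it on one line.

All 14 rotations (rotation i = S[i:]+S[:i]):
  rot[0] = nmonmomnmnmnn$
  rot[1] = monmomnmnmnn$n
  rot[2] = onmomnmnmnn$nm
  rot[3] = nmomnmnmnn$nmo
  rot[4] = momnmnmnn$nmon
  rot[5] = omnmnmnn$nmonm
  rot[6] = mnmnmnn$nmonmo
  rot[7] = nmnmnn$nmonmom
  rot[8] = mnmnn$nmonmomn
  rot[9] = nmnn$nmonmomnm
  rot[10] = mnn$nmonmomnmn
  rot[11] = nn$nmonmomnmnm
  rot[12] = n$nmonmomnmnmn
  rot[13] = $nmonmomnmnmnn
Sorted (with $ < everything):
  sorted[0] = $nmonmomnmnmnn
  sorted[1] = mnmnmnn$nmonmo
  sorted[2] = mnmnn$nmonmomn
  sorted[3] = mnn$nmonmomnmn
  sorted[4] = momnmnmnn$nmon
  sorted[5] = monmomnmnmnn$n
  sorted[6] = n$nmonmomnmnmn
  sorted[7] = nmnmnn$nmonmom
  sorted[8] = nmnn$nmonmomnm
  sorted[9] = nmomnmnmnn$nmo
  sorted[10] = nmonmomnmnmnn$
  sorted[11] = nn$nmonmomnmnm
  sorted[12] = omnmnmnn$nmonm
  sorted[13] = onmomnmnmnn$nm
sorted[7] = nmnmnn$nmonmom

Answer: nmnmnn$nmonmom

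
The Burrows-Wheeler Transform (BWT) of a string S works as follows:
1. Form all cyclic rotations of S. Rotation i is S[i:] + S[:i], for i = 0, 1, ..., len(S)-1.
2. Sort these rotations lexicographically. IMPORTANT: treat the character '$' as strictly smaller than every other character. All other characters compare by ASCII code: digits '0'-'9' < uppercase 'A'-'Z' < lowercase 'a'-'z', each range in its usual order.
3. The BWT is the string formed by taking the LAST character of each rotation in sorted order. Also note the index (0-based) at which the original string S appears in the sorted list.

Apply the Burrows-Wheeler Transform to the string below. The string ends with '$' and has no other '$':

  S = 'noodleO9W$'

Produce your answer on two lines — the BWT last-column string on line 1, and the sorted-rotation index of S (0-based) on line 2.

All 10 rotations (rotation i = S[i:]+S[:i]):
  rot[0] = noodleO9W$
  rot[1] = oodleO9W$n
  rot[2] = odleO9W$no
  rot[3] = dleO9W$noo
  rot[4] = leO9W$nood
  rot[5] = eO9W$noodl
  rot[6] = O9W$noodle
  rot[7] = 9W$noodleO
  rot[8] = W$noodleO9
  rot[9] = $noodleO9W
Sorted (with $ < everything):
  sorted[0] = $noodleO9W  (last char: 'W')
  sorted[1] = 9W$noodleO  (last char: 'O')
  sorted[2] = O9W$noodle  (last char: 'e')
  sorted[3] = W$noodleO9  (last char: '9')
  sorted[4] = dleO9W$noo  (last char: 'o')
  sorted[5] = eO9W$noodl  (last char: 'l')
  sorted[6] = leO9W$nood  (last char: 'd')
  sorted[7] = noodleO9W$  (last char: '$')
  sorted[8] = odleO9W$no  (last char: 'o')
  sorted[9] = oodleO9W$n  (last char: 'n')
Last column: WOe9old$on
Original string S is at sorted index 7

Answer: WOe9old$on
7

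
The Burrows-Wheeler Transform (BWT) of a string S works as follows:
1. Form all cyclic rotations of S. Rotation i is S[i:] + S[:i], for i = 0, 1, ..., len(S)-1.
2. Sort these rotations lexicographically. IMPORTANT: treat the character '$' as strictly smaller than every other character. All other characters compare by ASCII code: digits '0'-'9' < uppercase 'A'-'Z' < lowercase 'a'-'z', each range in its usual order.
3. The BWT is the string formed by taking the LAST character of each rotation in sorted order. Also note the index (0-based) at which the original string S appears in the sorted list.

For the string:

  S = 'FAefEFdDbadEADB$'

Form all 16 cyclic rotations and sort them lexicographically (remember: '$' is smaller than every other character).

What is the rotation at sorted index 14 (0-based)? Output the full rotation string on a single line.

Answer: efEFdDbadEADB$FA

Derivation:
All 16 rotations (rotation i = S[i:]+S[:i]):
  rot[0] = FAefEFdDbadEADB$
  rot[1] = AefEFdDbadEADB$F
  rot[2] = efEFdDbadEADB$FA
  rot[3] = fEFdDbadEADB$FAe
  rot[4] = EFdDbadEADB$FAef
  rot[5] = FdDbadEADB$FAefE
  rot[6] = dDbadEADB$FAefEF
  rot[7] = DbadEADB$FAefEFd
  rot[8] = badEADB$FAefEFdD
  rot[9] = adEADB$FAefEFdDb
  rot[10] = dEADB$FAefEFdDba
  rot[11] = EADB$FAefEFdDbad
  rot[12] = ADB$FAefEFdDbadE
  rot[13] = DB$FAefEFdDbadEA
  rot[14] = B$FAefEFdDbadEAD
  rot[15] = $FAefEFdDbadEADB
Sorted (with $ < everything):
  sorted[0] = $FAefEFdDbadEADB
  sorted[1] = ADB$FAefEFdDbadE
  sorted[2] = AefEFdDbadEADB$F
  sorted[3] = B$FAefEFdDbadEAD
  sorted[4] = DB$FAefEFdDbadEA
  sorted[5] = DbadEADB$FAefEFd
  sorted[6] = EADB$FAefEFdDbad
  sorted[7] = EFdDbadEADB$FAef
  sorted[8] = FAefEFdDbadEADB$
  sorted[9] = FdDbadEADB$FAefE
  sorted[10] = adEADB$FAefEFdDb
  sorted[11] = badEADB$FAefEFdD
  sorted[12] = dDbadEADB$FAefEF
  sorted[13] = dEADB$FAefEFdDba
  sorted[14] = efEFdDbadEADB$FA
  sorted[15] = fEFdDbadEADB$FAe
sorted[14] = efEFdDbadEADB$FA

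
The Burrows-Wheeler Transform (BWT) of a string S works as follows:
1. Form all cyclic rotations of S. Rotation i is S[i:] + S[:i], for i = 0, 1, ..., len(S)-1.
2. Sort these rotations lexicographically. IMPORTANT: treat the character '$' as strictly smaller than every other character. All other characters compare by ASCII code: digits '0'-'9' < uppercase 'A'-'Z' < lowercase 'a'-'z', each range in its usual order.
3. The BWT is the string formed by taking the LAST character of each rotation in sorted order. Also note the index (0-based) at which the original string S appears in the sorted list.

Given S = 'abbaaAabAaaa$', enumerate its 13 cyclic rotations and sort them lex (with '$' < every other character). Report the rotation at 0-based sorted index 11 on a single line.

Answer: baaAabAaaa$ab

Derivation:
All 13 rotations (rotation i = S[i:]+S[:i]):
  rot[0] = abbaaAabAaaa$
  rot[1] = bbaaAabAaaa$a
  rot[2] = baaAabAaaa$ab
  rot[3] = aaAabAaaa$abb
  rot[4] = aAabAaaa$abba
  rot[5] = AabAaaa$abbaa
  rot[6] = abAaaa$abbaaA
  rot[7] = bAaaa$abbaaAa
  rot[8] = Aaaa$abbaaAab
  rot[9] = aaa$abbaaAabA
  rot[10] = aa$abbaaAabAa
  rot[11] = a$abbaaAabAaa
  rot[12] = $abbaaAabAaaa
Sorted (with $ < everything):
  sorted[0] = $abbaaAabAaaa
  sorted[1] = Aaaa$abbaaAab
  sorted[2] = AabAaaa$abbaa
  sorted[3] = a$abbaaAabAaa
  sorted[4] = aAabAaaa$abba
  sorted[5] = aa$abbaaAabAa
  sorted[6] = aaAabAaaa$abb
  sorted[7] = aaa$abbaaAabA
  sorted[8] = abAaaa$abbaaA
  sorted[9] = abbaaAabAaaa$
  sorted[10] = bAaaa$abbaaAa
  sorted[11] = baaAabAaaa$ab
  sorted[12] = bbaaAabAaaa$a
sorted[11] = baaAabAaaa$ab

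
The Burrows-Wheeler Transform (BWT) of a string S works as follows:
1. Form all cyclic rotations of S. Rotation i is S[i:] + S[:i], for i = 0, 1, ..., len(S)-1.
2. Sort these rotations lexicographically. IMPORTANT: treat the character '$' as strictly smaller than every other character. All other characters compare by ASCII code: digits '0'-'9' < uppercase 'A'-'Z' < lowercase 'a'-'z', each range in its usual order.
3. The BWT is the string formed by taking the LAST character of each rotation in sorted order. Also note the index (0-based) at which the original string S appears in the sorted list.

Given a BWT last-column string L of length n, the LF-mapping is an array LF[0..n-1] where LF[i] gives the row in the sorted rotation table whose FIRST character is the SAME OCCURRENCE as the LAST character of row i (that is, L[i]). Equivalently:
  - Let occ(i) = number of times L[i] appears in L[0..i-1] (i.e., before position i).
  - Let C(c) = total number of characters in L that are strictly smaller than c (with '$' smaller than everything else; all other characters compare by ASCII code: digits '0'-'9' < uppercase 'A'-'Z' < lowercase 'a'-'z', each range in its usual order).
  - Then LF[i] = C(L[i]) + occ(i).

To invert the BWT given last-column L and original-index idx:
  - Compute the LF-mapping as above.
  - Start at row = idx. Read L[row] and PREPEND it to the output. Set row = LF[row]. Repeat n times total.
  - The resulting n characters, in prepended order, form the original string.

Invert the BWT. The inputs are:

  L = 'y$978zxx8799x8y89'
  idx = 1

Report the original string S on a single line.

Answer: 78899z8xx979x8yy$

Derivation:
LF mapping: 14 0 7 1 3 16 11 12 4 2 8 9 13 5 15 6 10
Walk LF starting at row 1, prepending L[row]:
  step 1: row=1, L[1]='$', prepend. Next row=LF[1]=0
  step 2: row=0, L[0]='y', prepend. Next row=LF[0]=14
  step 3: row=14, L[14]='y', prepend. Next row=LF[14]=15
  step 4: row=15, L[15]='8', prepend. Next row=LF[15]=6
  step 5: row=6, L[6]='x', prepend. Next row=LF[6]=11
  step 6: row=11, L[11]='9', prepend. Next row=LF[11]=9
  step 7: row=9, L[9]='7', prepend. Next row=LF[9]=2
  step 8: row=2, L[2]='9', prepend. Next row=LF[2]=7
  step 9: row=7, L[7]='x', prepend. Next row=LF[7]=12
  step 10: row=12, L[12]='x', prepend. Next row=LF[12]=13
  step 11: row=13, L[13]='8', prepend. Next row=LF[13]=5
  step 12: row=5, L[5]='z', prepend. Next row=LF[5]=16
  step 13: row=16, L[16]='9', prepend. Next row=LF[16]=10
  step 14: row=10, L[10]='9', prepend. Next row=LF[10]=8
  step 15: row=8, L[8]='8', prepend. Next row=LF[8]=4
  step 16: row=4, L[4]='8', prepend. Next row=LF[4]=3
  step 17: row=3, L[3]='7', prepend. Next row=LF[3]=1
Reversed output: 78899z8xx979x8yy$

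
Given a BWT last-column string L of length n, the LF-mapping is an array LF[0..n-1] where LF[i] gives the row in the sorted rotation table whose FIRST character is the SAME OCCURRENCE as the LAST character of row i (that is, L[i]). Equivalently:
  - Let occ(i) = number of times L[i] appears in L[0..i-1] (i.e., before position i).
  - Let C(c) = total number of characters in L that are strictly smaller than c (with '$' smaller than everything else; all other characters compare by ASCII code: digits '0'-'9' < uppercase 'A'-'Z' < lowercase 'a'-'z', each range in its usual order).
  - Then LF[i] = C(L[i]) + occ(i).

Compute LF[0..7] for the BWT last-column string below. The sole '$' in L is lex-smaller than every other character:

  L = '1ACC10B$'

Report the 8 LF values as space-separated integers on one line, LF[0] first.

Char counts: '$':1, '0':1, '1':2, 'A':1, 'B':1, 'C':2
C (first-col start): C('$')=0, C('0')=1, C('1')=2, C('A')=4, C('B')=5, C('C')=6
L[0]='1': occ=0, LF[0]=C('1')+0=2+0=2
L[1]='A': occ=0, LF[1]=C('A')+0=4+0=4
L[2]='C': occ=0, LF[2]=C('C')+0=6+0=6
L[3]='C': occ=1, LF[3]=C('C')+1=6+1=7
L[4]='1': occ=1, LF[4]=C('1')+1=2+1=3
L[5]='0': occ=0, LF[5]=C('0')+0=1+0=1
L[6]='B': occ=0, LF[6]=C('B')+0=5+0=5
L[7]='$': occ=0, LF[7]=C('$')+0=0+0=0

Answer: 2 4 6 7 3 1 5 0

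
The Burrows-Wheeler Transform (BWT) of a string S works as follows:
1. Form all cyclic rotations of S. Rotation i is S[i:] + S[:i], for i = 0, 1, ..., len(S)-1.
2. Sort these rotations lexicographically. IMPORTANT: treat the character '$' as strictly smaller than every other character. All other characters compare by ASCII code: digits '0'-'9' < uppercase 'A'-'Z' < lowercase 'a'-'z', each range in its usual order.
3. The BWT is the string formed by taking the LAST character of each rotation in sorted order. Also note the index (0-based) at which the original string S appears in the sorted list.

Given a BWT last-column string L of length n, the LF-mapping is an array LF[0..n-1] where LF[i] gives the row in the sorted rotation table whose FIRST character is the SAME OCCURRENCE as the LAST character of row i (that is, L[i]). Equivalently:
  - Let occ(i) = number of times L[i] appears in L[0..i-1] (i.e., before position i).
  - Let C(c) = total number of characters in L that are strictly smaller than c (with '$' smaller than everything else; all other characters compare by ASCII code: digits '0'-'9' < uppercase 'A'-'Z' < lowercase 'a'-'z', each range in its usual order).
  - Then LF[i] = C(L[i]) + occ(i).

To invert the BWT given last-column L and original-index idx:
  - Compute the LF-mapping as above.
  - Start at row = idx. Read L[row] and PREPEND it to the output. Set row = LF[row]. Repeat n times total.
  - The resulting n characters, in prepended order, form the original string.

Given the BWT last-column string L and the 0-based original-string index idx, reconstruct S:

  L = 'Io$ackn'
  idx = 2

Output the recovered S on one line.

Answer: acknoI$

Derivation:
LF mapping: 1 6 0 2 3 4 5
Walk LF starting at row 2, prepending L[row]:
  step 1: row=2, L[2]='$', prepend. Next row=LF[2]=0
  step 2: row=0, L[0]='I', prepend. Next row=LF[0]=1
  step 3: row=1, L[1]='o', prepend. Next row=LF[1]=6
  step 4: row=6, L[6]='n', prepend. Next row=LF[6]=5
  step 5: row=5, L[5]='k', prepend. Next row=LF[5]=4
  step 6: row=4, L[4]='c', prepend. Next row=LF[4]=3
  step 7: row=3, L[3]='a', prepend. Next row=LF[3]=2
Reversed output: acknoI$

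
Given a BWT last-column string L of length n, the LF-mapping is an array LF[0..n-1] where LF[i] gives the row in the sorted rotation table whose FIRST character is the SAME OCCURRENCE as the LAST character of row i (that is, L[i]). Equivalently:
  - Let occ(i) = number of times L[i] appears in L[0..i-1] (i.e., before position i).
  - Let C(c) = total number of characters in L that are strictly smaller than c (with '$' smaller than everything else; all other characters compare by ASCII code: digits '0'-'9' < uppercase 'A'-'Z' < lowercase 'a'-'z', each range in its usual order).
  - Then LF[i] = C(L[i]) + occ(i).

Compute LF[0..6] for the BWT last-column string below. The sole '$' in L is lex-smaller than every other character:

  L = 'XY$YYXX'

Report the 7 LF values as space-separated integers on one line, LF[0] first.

Char counts: '$':1, 'X':3, 'Y':3
C (first-col start): C('$')=0, C('X')=1, C('Y')=4
L[0]='X': occ=0, LF[0]=C('X')+0=1+0=1
L[1]='Y': occ=0, LF[1]=C('Y')+0=4+0=4
L[2]='$': occ=0, LF[2]=C('$')+0=0+0=0
L[3]='Y': occ=1, LF[3]=C('Y')+1=4+1=5
L[4]='Y': occ=2, LF[4]=C('Y')+2=4+2=6
L[5]='X': occ=1, LF[5]=C('X')+1=1+1=2
L[6]='X': occ=2, LF[6]=C('X')+2=1+2=3

Answer: 1 4 0 5 6 2 3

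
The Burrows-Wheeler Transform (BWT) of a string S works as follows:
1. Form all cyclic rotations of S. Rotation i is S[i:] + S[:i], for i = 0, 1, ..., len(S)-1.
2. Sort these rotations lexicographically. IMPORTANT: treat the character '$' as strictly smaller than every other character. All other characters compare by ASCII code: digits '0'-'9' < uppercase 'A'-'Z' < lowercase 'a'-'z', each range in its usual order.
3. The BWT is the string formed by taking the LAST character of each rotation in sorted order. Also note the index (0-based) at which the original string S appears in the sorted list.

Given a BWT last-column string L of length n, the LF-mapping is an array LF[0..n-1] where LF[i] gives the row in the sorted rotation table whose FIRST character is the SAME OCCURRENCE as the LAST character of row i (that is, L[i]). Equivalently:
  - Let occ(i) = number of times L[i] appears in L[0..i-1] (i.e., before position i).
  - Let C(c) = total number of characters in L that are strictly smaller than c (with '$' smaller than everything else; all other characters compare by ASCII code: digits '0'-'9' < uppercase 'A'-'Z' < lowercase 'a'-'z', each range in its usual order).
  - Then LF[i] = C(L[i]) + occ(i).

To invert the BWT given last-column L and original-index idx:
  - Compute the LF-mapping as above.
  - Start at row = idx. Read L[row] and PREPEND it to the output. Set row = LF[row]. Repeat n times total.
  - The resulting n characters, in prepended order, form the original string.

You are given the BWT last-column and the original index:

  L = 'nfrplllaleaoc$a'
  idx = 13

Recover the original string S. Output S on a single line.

LF mapping: 11 6 14 13 7 8 9 1 10 5 2 12 4 0 3
Walk LF starting at row 13, prepending L[row]:
  step 1: row=13, L[13]='$', prepend. Next row=LF[13]=0
  step 2: row=0, L[0]='n', prepend. Next row=LF[0]=11
  step 3: row=11, L[11]='o', prepend. Next row=LF[11]=12
  step 4: row=12, L[12]='c', prepend. Next row=LF[12]=4
  step 5: row=4, L[4]='l', prepend. Next row=LF[4]=7
  step 6: row=7, L[7]='a', prepend. Next row=LF[7]=1
  step 7: row=1, L[1]='f', prepend. Next row=LF[1]=6
  step 8: row=6, L[6]='l', prepend. Next row=LF[6]=9
  step 9: row=9, L[9]='e', prepend. Next row=LF[9]=5
  step 10: row=5, L[5]='l', prepend. Next row=LF[5]=8
  step 11: row=8, L[8]='l', prepend. Next row=LF[8]=10
  step 12: row=10, L[10]='a', prepend. Next row=LF[10]=2
  step 13: row=2, L[2]='r', prepend. Next row=LF[2]=14
  step 14: row=14, L[14]='a', prepend. Next row=LF[14]=3
  step 15: row=3, L[3]='p', prepend. Next row=LF[3]=13
Reversed output: parallelfalcon$

Answer: parallelfalcon$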